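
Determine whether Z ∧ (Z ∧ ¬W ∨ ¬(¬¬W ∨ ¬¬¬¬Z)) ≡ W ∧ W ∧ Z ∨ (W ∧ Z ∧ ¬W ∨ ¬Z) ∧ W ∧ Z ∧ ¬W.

E1: Z ∧ (Z ∧ ¬W ∨ ¬(¬¬W ∨ ¬¬¬¬Z))
    = Z ∧ (Z ∧ ¬W ∨ ¬(¬¬W ∨ ¬¬Z))   (double negation)
    = Z ∧ (Z ∧ ¬W ∨ ¬W ∧ ¬Z)   (De Morgan)
    = Z ∧ ¬W   (distribution)
E2: W ∧ W ∧ Z ∨ (W ∧ Z ∧ ¬W ∨ ¬Z) ∧ W ∧ Z ∧ ¬W
    = W ∧ W ∧ Z ∨ W ∧ Z ∧ ¬W   (absorption)
    = W ∧ Z   (distribution)
These differ: at W=0, Z=1, E1 = 1 but E2 = 0.

No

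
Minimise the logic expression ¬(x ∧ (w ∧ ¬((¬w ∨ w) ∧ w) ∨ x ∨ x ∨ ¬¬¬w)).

¬x

¬(x ∧ (w ∧ ¬((¬w ∨ w) ∧ w) ∨ x ∨ x ∨ ¬¬¬w))
= ¬(x ∧ (w ∧ ¬((¬w ∨ w) ∧ w) ∨ x ∨ ¬¬¬w))
= ¬(x ∧ (w ∧ ¬((¬w ∨ w) ∧ w) ∨ x ∨ ¬w))
= ¬(x ∧ (w ∧ ¬w ∨ x ∨ ¬w))
= ¬(x ∧ (x ∨ ¬w))
= ¬x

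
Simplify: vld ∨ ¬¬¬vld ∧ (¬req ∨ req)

vld ∨ ¬¬¬vld ∧ (¬req ∨ req)
= vld ∨ ¬¬¬vld   [complement / identity]
= vld ∨ ¬vld   [double negation]
= True   [complement]

True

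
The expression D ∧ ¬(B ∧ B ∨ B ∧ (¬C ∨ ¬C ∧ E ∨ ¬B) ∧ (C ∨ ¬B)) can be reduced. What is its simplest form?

D ∧ ¬(B ∧ B ∨ B ∧ (¬C ∨ ¬C ∧ E ∨ ¬B) ∧ (C ∨ ¬B))
= D ∧ ¬(B ∧ B ∨ B ∧ (¬C ∨ ¬B) ∧ (C ∨ ¬B))   — absorption
= D ∧ ¬(B ∧ B ∨ B ∧ (¬C ∧ C ∨ ¬B))   — distribution
= D ∧ ¬(B ∧ B ∨ B ∧ ¬B)   — complement / identity
= D ∧ ¬B   — distribution

D ∧ ¬B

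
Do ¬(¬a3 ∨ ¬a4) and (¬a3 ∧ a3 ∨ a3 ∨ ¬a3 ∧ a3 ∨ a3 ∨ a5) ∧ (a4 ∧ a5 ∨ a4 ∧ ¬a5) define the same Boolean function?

No

E1: ¬(¬a3 ∨ ¬a4)
    = a3 ∧ a4   — De Morgan
E2: (¬a3 ∧ a3 ∨ a3 ∨ ¬a3 ∧ a3 ∨ a3 ∨ a5) ∧ (a4 ∧ a5 ∨ a4 ∧ ¬a5)
    = (¬a3 ∧ a3 ∨ a3 ∨ a5) ∧ (a4 ∧ a5 ∨ a4 ∧ ¬a5)   — idempotence
    = (¬a3 ∧ a3 ∨ a3 ∨ a5) ∧ a4   — distribution
    = (a3 ∨ a5) ∧ a4   — complement / identity
These differ: at a3=0, a4=1, a5=1, E1 = 0 but E2 = 1.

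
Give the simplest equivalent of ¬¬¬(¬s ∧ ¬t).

¬¬¬(¬s ∧ ¬t)
= ¬(¬s ∧ ¬t)
= s ∨ t

s ∨ t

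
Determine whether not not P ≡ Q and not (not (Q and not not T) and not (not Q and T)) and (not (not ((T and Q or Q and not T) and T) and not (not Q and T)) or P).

No

E1: not not P
    = P   — double negation
E2: Q and not (not (Q and not not T) and not (not Q and T)) and (not (not ((T and Q or Q and not T) and T) and not (not Q and T)) or P)
    = Q and not (not (Q and not not T) and not (not Q and T)) and (not (not (Q and T) and not (not Q and T)) or P)   — distribution
    = Q and not (not (Q and T) and not (not Q and T)) and (not (not (Q and T) and not (not Q and T)) or P)   — double negation
    = Q and not (not (Q and T) and not (not Q and T))   — absorption
    = Q and (Q and T or not Q and T)   — De Morgan
    = Q and T   — distribution
These differ: at P=1, Q=0, T=1, E1 = 1 but E2 = 0.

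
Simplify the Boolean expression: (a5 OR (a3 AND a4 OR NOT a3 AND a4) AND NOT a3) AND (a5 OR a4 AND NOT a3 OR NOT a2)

(a5 OR (a3 AND a4 OR NOT a3 AND a4) AND NOT a3) AND (a5 OR a4 AND NOT a3 OR NOT a2)
= (a5 OR a4 AND NOT a3) AND (a5 OR a4 AND NOT a3 OR NOT a2)   (distribution)
= a5 OR a4 AND NOT a3   (absorption)

a5 OR a4 AND NOT a3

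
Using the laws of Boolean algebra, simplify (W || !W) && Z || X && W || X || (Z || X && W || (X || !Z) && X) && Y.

Z || X

(W || !W) && Z || X && W || X || (Z || X && W || (X || !Z) && X) && Y
= (W || !W) && Z || X && W || X || (Z || X && W || X) && Y   [absorption]
= Z || X && W || X || (Z || X && W || X) && Y   [complement / identity]
= Z || X && W || X   [absorption]
= Z || X   [absorption]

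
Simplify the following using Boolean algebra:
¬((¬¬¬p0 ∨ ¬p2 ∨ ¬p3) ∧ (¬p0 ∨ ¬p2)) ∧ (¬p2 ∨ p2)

p0 ∧ p2

¬((¬¬¬p0 ∨ ¬p2 ∨ ¬p3) ∧ (¬p0 ∨ ¬p2)) ∧ (¬p2 ∨ p2)
= ¬((¬p0 ∨ ¬p2 ∨ ¬p3) ∧ (¬p0 ∨ ¬p2)) ∧ (¬p2 ∨ p2)   [double negation]
= ¬((¬p0 ∨ ¬p2 ∨ ¬p3) ∧ (¬p0 ∨ ¬p2))   [complement / identity]
= ¬(¬p0 ∨ ¬p2)   [absorption]
= p0 ∧ p2   [De Morgan]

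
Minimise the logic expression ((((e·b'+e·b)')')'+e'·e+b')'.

e·b

((((e·b'+e·b)')')'+e'·e+b')'
= (((e')')'+e'·e+b')'   [distribution]
= (((e')')'+b')'   [complement / identity]
= (e'+b')'   [double negation]
= e·b   [De Morgan]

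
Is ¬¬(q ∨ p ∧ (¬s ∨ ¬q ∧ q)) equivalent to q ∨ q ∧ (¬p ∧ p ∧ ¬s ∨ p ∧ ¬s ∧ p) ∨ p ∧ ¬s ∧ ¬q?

E1: ¬¬(q ∨ p ∧ (¬s ∨ ¬q ∧ q))
    = ¬¬(q ∨ p ∧ ¬s)   (complement / identity)
    = q ∨ p ∧ ¬s   (double negation)
E2: q ∨ q ∧ (¬p ∧ p ∧ ¬s ∨ p ∧ ¬s ∧ p) ∨ p ∧ ¬s ∧ ¬q
    = q ∨ q ∧ p ∧ ¬s ∨ p ∧ ¬s ∧ ¬q   (distribution)
    = q ∨ p ∧ ¬s   (distribution)
Both reduce to q ∨ p ∧ ¬s, so they are equivalent.

Yes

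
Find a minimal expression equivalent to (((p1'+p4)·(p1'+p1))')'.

(((p1'+p4)·(p1'+p1))')'
= (p1'+p4)·(p1'+p1)   (double negation)
= p1'+p4   (complement / identity)

p1'+p4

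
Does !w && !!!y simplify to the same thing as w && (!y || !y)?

No

E1: !w && !!!y
    = !w && !y   [double negation]
E2: w && (!y || !y)
    = w && !y   [idempotence]
These differ: at w=0, y=0, E1 = 1 but E2 = 0.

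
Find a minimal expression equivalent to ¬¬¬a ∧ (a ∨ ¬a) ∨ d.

¬¬¬a ∧ (a ∨ ¬a) ∨ d
= ¬¬¬a ∨ d   — complement / identity
= ¬a ∨ d   — double negation

¬a ∨ d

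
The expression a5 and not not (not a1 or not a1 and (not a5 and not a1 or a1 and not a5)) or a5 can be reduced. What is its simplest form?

a5

a5 and not not (not a1 or not a1 and (not a5 and not a1 or a1 and not a5)) or a5
= a5 and not not (not a1 or not a1 and not a5) or a5   [distribution]
= a5 and (not a1 or not a1 and not a5) or a5   [double negation]
= a5 and not a1 or a5   [absorption]
= a5   [absorption]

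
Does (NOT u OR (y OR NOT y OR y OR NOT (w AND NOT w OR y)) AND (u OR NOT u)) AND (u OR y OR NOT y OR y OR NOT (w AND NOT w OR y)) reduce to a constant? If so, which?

(NOT u OR (y OR NOT y OR y OR NOT (w AND NOT w OR y)) AND (u OR NOT u)) AND (u OR y OR NOT y OR y OR NOT (w AND NOT w OR y))
= (NOT u OR y OR NOT y OR y OR NOT (w AND NOT w OR y)) AND (u OR y OR NOT y OR y OR NOT (w AND NOT w OR y))   — complement / identity
= NOT u AND u OR y OR NOT y OR y OR NOT (w AND NOT w OR y)   — distribution
= y OR NOT y OR y OR NOT (w AND NOT w OR y)   — complement / identity
= y OR NOT y OR y OR NOT y   — complement / identity
= y OR NOT y   — idempotence
= TRUE   — complement

yes, True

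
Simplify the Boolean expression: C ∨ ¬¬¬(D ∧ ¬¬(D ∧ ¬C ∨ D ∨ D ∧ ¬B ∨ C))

C ∨ ¬D

C ∨ ¬¬¬(D ∧ ¬¬(D ∧ ¬C ∨ D ∨ D ∧ ¬B ∨ C))
= C ∨ ¬¬¬(D ∧ ¬¬(D ∧ ¬C ∨ D ∨ C))   [absorption]
= C ∨ ¬¬¬(D ∧ ¬¬(D ∨ C))   [absorption]
= C ∨ ¬(D ∧ ¬¬(D ∨ C))   [double negation]
= C ∨ ¬(D ∧ (D ∨ C))   [double negation]
= C ∨ ¬D   [absorption]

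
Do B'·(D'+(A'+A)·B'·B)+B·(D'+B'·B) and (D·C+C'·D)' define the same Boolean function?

Yes

E1: B'·(D'+(A'+A)·B'·B)+B·(D'+B'·B)
    = B'·(D'+B'·B)+B·(D'+B'·B)   — complement / identity
    = D'+B'·B   — distribution
    = D'   — complement / identity
E2: (D·C+C'·D)'
    = D'   — distribution
Both reduce to D', so they are equivalent.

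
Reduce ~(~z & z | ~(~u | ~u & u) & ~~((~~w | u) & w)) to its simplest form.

~(~z & z | ~(~u | ~u & u) & ~~((~~w | u) & w))
= ~(~(~u | ~u & u) & ~~((~~w | u) & w))
= ~u | ~u & u | ~((~~w | u) & w)
= ~u | ~((~~w | u) & w)
= ~u | ~((w | u) & w)
= ~u | ~w

~u | ~w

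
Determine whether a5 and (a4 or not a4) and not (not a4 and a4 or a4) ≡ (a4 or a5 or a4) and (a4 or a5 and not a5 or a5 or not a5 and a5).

E1: a5 and (a4 or not a4) and not (not a4 and a4 or a4)
    = a5 and (a4 or not a4) and not a4   [complement / identity]
    = a5 and not a4   [complement / identity]
E2: (a4 or a5 or a4) and (a4 or a5 and not a5 or a5 or not a5 and a5)
    = (a4 or a5 or a4) and (a4 or a5 and not a5 or a5)   [complement / identity]
    = (a4 or a5 or a4) and (a4 or a5)   [complement / identity]
    = a4 or a5   [absorption]
These differ: at a4=1, a5=0, E1 = 0 but E2 = 1.

No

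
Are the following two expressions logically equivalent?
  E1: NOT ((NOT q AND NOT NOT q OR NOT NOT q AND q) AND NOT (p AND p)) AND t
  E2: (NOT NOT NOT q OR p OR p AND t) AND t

E1: NOT ((NOT q AND NOT NOT q OR NOT NOT q AND q) AND NOT (p AND p)) AND t
    = NOT (NOT NOT q AND NOT (p AND p)) AND t
    = NOT (NOT NOT q AND NOT p) AND t
    = (NOT q OR p) AND t
E2: (NOT NOT NOT q OR p OR p AND t) AND t
    = (NOT q OR p OR p AND t) AND t
    = (NOT q OR p) AND t
Both reduce to (NOT q OR p) AND t, so they are equivalent.

Yes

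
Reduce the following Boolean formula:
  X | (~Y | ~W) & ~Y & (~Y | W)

X | (~Y | ~W) & ~Y & (~Y | W)
= X | ~Y & (~Y | W)   [absorption]
= X | ~Y   [absorption]

X | ~Y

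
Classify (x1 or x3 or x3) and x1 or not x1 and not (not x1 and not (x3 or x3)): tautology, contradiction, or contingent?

contingent

(x1 or x3 or x3) and x1 or not x1 and not (not x1 and not (x3 or x3))
= (x1 or x3 or x3) and x1 or not x1 and (x1 or x3 or x3)   [De Morgan]
= x1 or x3 or x3   [distribution]
= x1 or x3   [idempotence]
This depends on x1, x3, so it is not a constant.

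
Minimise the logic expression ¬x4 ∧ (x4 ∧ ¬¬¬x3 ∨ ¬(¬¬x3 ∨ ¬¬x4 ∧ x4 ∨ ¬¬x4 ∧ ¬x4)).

¬x4 ∧ ¬x3

¬x4 ∧ (x4 ∧ ¬¬¬x3 ∨ ¬(¬¬x3 ∨ ¬¬x4 ∧ x4 ∨ ¬¬x4 ∧ ¬x4))
= ¬x4 ∧ (x4 ∧ ¬x3 ∨ ¬(¬¬x3 ∨ ¬¬x4 ∧ x4 ∨ ¬¬x4 ∧ ¬x4))
= ¬x4 ∧ (x4 ∧ ¬x3 ∨ ¬(¬¬x3 ∨ ¬¬x4))
= ¬x4 ∧ (x4 ∧ ¬x3 ∨ ¬x3 ∧ ¬x4)
= ¬x4 ∧ ¬x3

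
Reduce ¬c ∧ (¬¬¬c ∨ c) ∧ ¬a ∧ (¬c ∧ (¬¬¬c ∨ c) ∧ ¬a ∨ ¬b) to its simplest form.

¬c ∧ (¬¬¬c ∨ c) ∧ ¬a ∧ (¬c ∧ (¬¬¬c ∨ c) ∧ ¬a ∨ ¬b)
= ¬c ∧ (¬¬¬c ∨ c) ∧ ¬a   [absorption]
= ¬c ∧ (¬c ∨ c) ∧ ¬a   [double negation]
= ¬c ∧ ¬a   [complement / identity]

¬c ∧ ¬a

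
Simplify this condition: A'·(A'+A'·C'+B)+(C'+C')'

A'+C

A'·(A'+A'·C'+B)+(C'+C')'
= A'·(A'+A'·C'+B)+C·C   [De Morgan]
= A'·(A'+B)+C·C   [absorption]
= A'+C·C   [absorption]
= A'+C   [idempotence]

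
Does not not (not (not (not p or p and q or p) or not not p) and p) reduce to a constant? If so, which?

yes, False

not not (not (not (not p or p and q or p) or not not p) and p)
= not not (not (not (not p or p) or not not p) and p)   (absorption)
= not not ((not p or p) and not p and p)   (De Morgan)
= not not (not p and p)   (complement / identity)
= not p and p   (double negation)
= False   (complement)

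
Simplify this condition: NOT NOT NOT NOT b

NOT NOT NOT NOT b
= NOT NOT b   (double negation)
= b   (double negation)

b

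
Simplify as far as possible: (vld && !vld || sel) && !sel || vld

vld

(vld && !vld || sel) && !sel || vld
= sel && !sel || vld   — complement / identity
= vld   — complement / identity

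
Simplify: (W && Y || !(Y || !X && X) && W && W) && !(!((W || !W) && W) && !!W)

(W && Y || !(Y || !X && X) && W && W) && !(!((W || !W) && W) && !!W)
= (W && Y || !(Y || !X && X) && W && W) && !(!W && !!W)   — complement / identity
= (W && Y || !(Y || !X && X) && W && W) && (W || !W)   — De Morgan
= (W && Y || !Y && W && W) && (W || !W)   — complement / identity
= W && Y || !Y && W && W   — complement / identity
= W && Y || !Y && W   — idempotence
= W   — distribution

W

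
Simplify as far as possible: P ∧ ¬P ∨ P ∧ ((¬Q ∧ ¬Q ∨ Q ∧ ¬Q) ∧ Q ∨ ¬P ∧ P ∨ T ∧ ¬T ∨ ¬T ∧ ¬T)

P ∧ ¬T

P ∧ ¬P ∨ P ∧ ((¬Q ∧ ¬Q ∨ Q ∧ ¬Q) ∧ Q ∨ ¬P ∧ P ∨ T ∧ ¬T ∨ ¬T ∧ ¬T)
= P ∧ ¬P ∨ P ∧ (¬Q ∧ Q ∨ ¬P ∧ P ∨ T ∧ ¬T ∨ ¬T ∧ ¬T)   — distribution
= P ∧ ¬P ∨ P ∧ (¬Q ∧ Q ∨ T ∧ ¬T ∨ ¬T ∧ ¬T)   — complement / identity
= P ∧ ¬P ∨ P ∧ (T ∧ ¬T ∨ ¬T ∧ ¬T)   — complement / identity
= P ∧ (T ∧ ¬T ∨ ¬T ∧ ¬T)   — complement / identity
= P ∧ ¬T   — distribution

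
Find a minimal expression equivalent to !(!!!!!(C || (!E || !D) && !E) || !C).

C

!(!!!!!(C || (!E || !D) && !E) || !C)
= !(!!!(C || (!E || !D) && !E) || !C)   — double negation
= !(!(C || (!E || !D) && !E) || !C)   — double negation
= !(!(C || !E) || !C)   — absorption
= (C || !E) && C   — De Morgan
= C   — absorption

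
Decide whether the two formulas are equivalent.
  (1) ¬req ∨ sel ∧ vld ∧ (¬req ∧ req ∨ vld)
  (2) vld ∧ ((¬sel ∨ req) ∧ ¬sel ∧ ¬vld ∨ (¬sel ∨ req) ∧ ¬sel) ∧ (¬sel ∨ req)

E1: ¬req ∨ sel ∧ vld ∧ (¬req ∧ req ∨ vld)
    = ¬req ∨ sel ∧ vld ∧ vld
    = ¬req ∨ sel ∧ vld
E2: vld ∧ ((¬sel ∨ req) ∧ ¬sel ∧ ¬vld ∨ (¬sel ∨ req) ∧ ¬sel) ∧ (¬sel ∨ req)
    = vld ∧ (¬sel ∨ req) ∧ ¬sel ∧ (¬sel ∨ req)
    = vld ∧ ¬sel ∧ (¬sel ∨ req)
    = vld ∧ ¬sel
These differ: at req=0, sel=1, vld=0, E1 = 1 but E2 = 0.

No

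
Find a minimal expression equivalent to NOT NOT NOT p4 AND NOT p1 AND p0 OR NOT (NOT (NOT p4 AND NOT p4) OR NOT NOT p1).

NOT p4 AND NOT p1

NOT NOT NOT p4 AND NOT p1 AND p0 OR NOT (NOT (NOT p4 AND NOT p4) OR NOT NOT p1)
= NOT p4 AND NOT p1 AND p0 OR NOT (NOT (NOT p4 AND NOT p4) OR NOT NOT p1)   — double negation
= NOT p4 AND NOT p1 AND p0 OR NOT p4 AND NOT p4 AND NOT p1   — De Morgan
= NOT p4 AND NOT p1 AND p0 OR NOT p4 AND NOT p1   — idempotence
= NOT p4 AND NOT p1   — absorption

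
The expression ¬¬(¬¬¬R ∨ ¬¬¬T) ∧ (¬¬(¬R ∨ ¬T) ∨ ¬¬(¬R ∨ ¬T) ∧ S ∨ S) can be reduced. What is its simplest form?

¬R ∨ ¬T

¬¬(¬¬¬R ∨ ¬¬¬T) ∧ (¬¬(¬R ∨ ¬T) ∨ ¬¬(¬R ∨ ¬T) ∧ S ∨ S)
= ¬¬(¬¬¬R ∨ ¬¬¬T) ∧ (¬¬(¬R ∨ ¬T) ∨ S)   [absorption]
= ¬¬(¬R ∨ ¬¬¬T) ∧ (¬¬(¬R ∨ ¬T) ∨ S)   [double negation]
= ¬¬(¬R ∨ ¬T) ∧ (¬¬(¬R ∨ ¬T) ∨ S)   [double negation]
= ¬¬(¬R ∨ ¬T)   [absorption]
= ¬R ∨ ¬T   [double negation]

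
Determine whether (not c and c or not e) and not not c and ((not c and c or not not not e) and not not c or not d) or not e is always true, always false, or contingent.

contingent

(not c and c or not e) and not not c and ((not c and c or not not not e) and not not c or not d) or not e
= (not c and c or not e) and not not c and ((not c and c or not e) and not not c or not d) or not e   (double negation)
= (not c and c or not e) and not not c or not e   (absorption)
= not e and not not c or not e   (complement / identity)
= not e and c or not e   (double negation)
= not e   (absorption)
This depends on e, so it is not a constant.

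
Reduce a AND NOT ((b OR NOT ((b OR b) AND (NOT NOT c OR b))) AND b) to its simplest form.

a AND NOT ((b OR NOT ((b OR b) AND (NOT NOT c OR b))) AND b)
= a AND NOT ((b OR NOT ((b OR b) AND (c OR b))) AND b)   (double negation)
= a AND NOT ((b OR NOT (b AND c OR b)) AND b)   (distribution)
= a AND NOT ((b OR NOT b) AND b)   (absorption)
= a AND NOT b   (complement / identity)

a AND NOT b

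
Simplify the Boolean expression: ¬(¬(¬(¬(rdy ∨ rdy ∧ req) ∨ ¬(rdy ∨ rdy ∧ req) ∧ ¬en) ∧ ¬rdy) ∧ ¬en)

en

¬(¬(¬(¬(rdy ∨ rdy ∧ req) ∨ ¬(rdy ∨ rdy ∧ req) ∧ ¬en) ∧ ¬rdy) ∧ ¬en)
= ¬((¬(rdy ∨ rdy ∧ req) ∨ ¬(rdy ∨ rdy ∧ req) ∧ ¬en ∨ rdy) ∧ ¬en)   [De Morgan]
= ¬((¬(rdy ∨ rdy ∧ req) ∨ rdy) ∧ ¬en)   [absorption]
= ¬((¬rdy ∨ rdy) ∧ ¬en)   [absorption]
= ¬¬en   [complement / identity]
= en   [double negation]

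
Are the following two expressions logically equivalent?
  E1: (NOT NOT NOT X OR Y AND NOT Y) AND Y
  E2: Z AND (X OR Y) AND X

E1: (NOT NOT NOT X OR Y AND NOT Y) AND Y
    = NOT NOT NOT X AND Y   (complement / identity)
    = NOT X AND Y   (double negation)
E2: Z AND (X OR Y) AND X
    = Z AND X   (absorption)
These differ: at X=0, Y=1, Z=1, E1 = 1 but E2 = 0.

No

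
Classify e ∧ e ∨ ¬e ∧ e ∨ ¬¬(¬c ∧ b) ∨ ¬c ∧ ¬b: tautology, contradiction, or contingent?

contingent

e ∧ e ∨ ¬e ∧ e ∨ ¬¬(¬c ∧ b) ∨ ¬c ∧ ¬b
= e ∨ ¬¬(¬c ∧ b) ∨ ¬c ∧ ¬b
= e ∨ ¬c ∧ b ∨ ¬c ∧ ¬b
= e ∨ ¬c
This depends on c, e, so it is not a constant.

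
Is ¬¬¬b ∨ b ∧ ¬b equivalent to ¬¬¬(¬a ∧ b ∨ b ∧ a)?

E1: ¬¬¬b ∨ b ∧ ¬b
    = ¬¬¬b   — complement / identity
    = ¬b   — double negation
E2: ¬¬¬(¬a ∧ b ∨ b ∧ a)
    = ¬¬¬b   — distribution
    = ¬b   — double negation
Both reduce to ¬b, so they are equivalent.

Yes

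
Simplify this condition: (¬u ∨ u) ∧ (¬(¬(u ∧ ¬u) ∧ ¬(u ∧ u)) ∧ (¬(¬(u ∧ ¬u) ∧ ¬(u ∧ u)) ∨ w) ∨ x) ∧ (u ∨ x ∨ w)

u ∨ x

(¬u ∨ u) ∧ (¬(¬(u ∧ ¬u) ∧ ¬(u ∧ u)) ∧ (¬(¬(u ∧ ¬u) ∧ ¬(u ∧ u)) ∨ w) ∨ x) ∧ (u ∨ x ∨ w)
= (¬u ∨ u) ∧ (¬(¬(u ∧ ¬u) ∧ ¬(u ∧ u)) ∨ x) ∧ (u ∨ x ∨ w)   — absorption
= (¬u ∨ u) ∧ (u ∧ ¬u ∨ u ∧ u ∨ x) ∧ (u ∨ x ∨ w)   — De Morgan
= (u ∧ ¬u ∨ u ∧ u ∨ x) ∧ (u ∨ x ∨ w)   — complement / identity
= (u ∨ x) ∧ (u ∨ x ∨ w)   — distribution
= u ∨ x   — absorption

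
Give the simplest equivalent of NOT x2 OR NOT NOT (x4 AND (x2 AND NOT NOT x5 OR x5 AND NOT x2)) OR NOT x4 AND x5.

NOT x2 OR x5

NOT x2 OR NOT NOT (x4 AND (x2 AND NOT NOT x5 OR x5 AND NOT x2)) OR NOT x4 AND x5
= NOT x2 OR NOT NOT (x4 AND (x2 AND x5 OR x5 AND NOT x2)) OR NOT x4 AND x5   [double negation]
= NOT x2 OR x4 AND (x2 AND x5 OR x5 AND NOT x2) OR NOT x4 AND x5   [double negation]
= NOT x2 OR x4 AND x5 OR NOT x4 AND x5   [distribution]
= NOT x2 OR x5   [distribution]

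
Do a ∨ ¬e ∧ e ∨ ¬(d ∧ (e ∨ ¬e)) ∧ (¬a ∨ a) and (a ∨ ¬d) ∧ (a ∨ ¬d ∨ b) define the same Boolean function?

Yes

E1: a ∨ ¬e ∧ e ∨ ¬(d ∧ (e ∨ ¬e)) ∧ (¬a ∨ a)
    = a ∨ ¬(d ∧ (e ∨ ¬e)) ∧ (¬a ∨ a)   (complement / identity)
    = a ∨ ¬d ∧ (¬a ∨ a)   (complement / identity)
    = a ∨ ¬d   (complement / identity)
E2: (a ∨ ¬d) ∧ (a ∨ ¬d ∨ b)
    = a ∨ ¬d   (absorption)
Both reduce to a ∨ ¬d, so they are equivalent.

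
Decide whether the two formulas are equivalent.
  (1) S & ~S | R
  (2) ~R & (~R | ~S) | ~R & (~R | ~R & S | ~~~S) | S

E1: S & ~S | R
    = R
E2: ~R & (~R | ~S) | ~R & (~R | ~R & S | ~~~S) | S
    = ~R & (~R | ~S) | ~R & (~R | ~~~S) | S
    = ~R & (~R | ~S) | ~R & (~R | ~S) | S
    = ~R & (~R | ~S) | S
    = ~R | S
These differ: at R=0, S=0, E1 = 0 but E2 = 1.

No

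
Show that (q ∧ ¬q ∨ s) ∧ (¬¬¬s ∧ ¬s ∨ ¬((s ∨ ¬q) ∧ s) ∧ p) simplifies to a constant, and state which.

(q ∧ ¬q ∨ s) ∧ (¬¬¬s ∧ ¬s ∨ ¬((s ∨ ¬q) ∧ s) ∧ p)
= (q ∧ ¬q ∨ s) ∧ (¬¬¬s ∧ ¬s ∨ ¬s ∧ p)
= (q ∧ ¬q ∨ s) ∧ (¬s ∧ ¬s ∨ ¬s ∧ p)
= (q ∧ ¬q ∨ s) ∧ ¬s ∧ (¬s ∨ p)
= s ∧ ¬s ∧ (¬s ∨ p)
= s ∧ ¬s
= False

False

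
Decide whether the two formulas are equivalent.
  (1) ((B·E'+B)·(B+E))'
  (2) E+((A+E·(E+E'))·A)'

No

E1: ((B·E'+B)·(B+E))'
    = (B·(B+E))'   [absorption]
    = B'   [absorption]
E2: E+((A+E·(E+E'))·A)'
    = E+((A+E)·A)'   [complement / identity]
    = E+A'   [absorption]
These differ: at A=0, B=1, E=0, E1 = 0 but E2 = 1.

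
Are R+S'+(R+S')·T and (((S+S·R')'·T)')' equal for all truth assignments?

E1: R+S'+(R+S')·T
    = R+S'
E2: (((S+S·R')'·T)')'
    = ((S'·T)')'
    = S'·T
These differ: at R=1, S=0, T=0, E1 = 1 but E2 = 0.

No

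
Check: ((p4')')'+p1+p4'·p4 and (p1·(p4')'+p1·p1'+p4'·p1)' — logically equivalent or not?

E1: ((p4')')'+p1+p4'·p4
    = p4'+p1+p4'·p4
    = p4'+p1
E2: (p1·(p4')'+p1·p1'+p4'·p1)'
    = (p1·p4+p1·p1'+p4'·p1)'
    = (p1·p4+p4'·p1)'
    = p1'
These differ: at p1=1, p4=1, E1 = 1 but E2 = 0.

No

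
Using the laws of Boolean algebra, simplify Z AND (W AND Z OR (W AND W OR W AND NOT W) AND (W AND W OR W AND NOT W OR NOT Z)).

Z AND W

Z AND (W AND Z OR (W AND W OR W AND NOT W) AND (W AND W OR W AND NOT W OR NOT Z))
= Z AND (W AND Z OR W AND (W AND W OR W AND NOT W OR NOT Z))   [distribution]
= Z AND (W AND Z OR W AND (W OR NOT Z))   [distribution]
= Z AND (W AND Z OR W)   [absorption]
= Z AND W   [absorption]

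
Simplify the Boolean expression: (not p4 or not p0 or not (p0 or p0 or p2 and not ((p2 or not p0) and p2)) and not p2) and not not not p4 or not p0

not p4 or not p0

(not p4 or not p0 or not (p0 or p0 or p2 and not ((p2 or not p0) and p2)) and not p2) and not not not p4 or not p0
= (not p4 or not p0 or not (p0 or p0 or p2 and not p2) and not p2) and not not not p4 or not p0   — absorption
= (not p4 or not p0 or not (p0 or p0) and not p2) and not not not p4 or not p0   — complement / identity
= (not p4 or not p0 or not p0 and not p2) and not not not p4 or not p0   — idempotence
= (not p4 or not p0 or not p0 and not p2) and not p4 or not p0   — double negation
= (not p4 or not p0) and not p4 or not p0   — absorption
= not p4 or not p0   — absorption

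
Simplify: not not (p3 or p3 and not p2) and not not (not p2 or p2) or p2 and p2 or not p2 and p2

not not (p3 or p3 and not p2) and not not (not p2 or p2) or p2 and p2 or not p2 and p2
= not not (p3 or p3 and not p2) and not not (not p2 or p2) or p2   [distribution]
= not not p3 and not not (not p2 or p2) or p2   [absorption]
= not not p3 and (not p2 or p2) or p2   [double negation]
= not not p3 or p2   [complement / identity]
= p3 or p2   [double negation]

p3 or p2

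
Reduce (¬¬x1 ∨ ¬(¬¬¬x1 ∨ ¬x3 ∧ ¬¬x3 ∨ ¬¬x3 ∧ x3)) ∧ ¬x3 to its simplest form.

(¬¬x1 ∨ ¬(¬¬¬x1 ∨ ¬x3 ∧ ¬¬x3 ∨ ¬¬x3 ∧ x3)) ∧ ¬x3
= (¬¬x1 ∨ ¬(¬¬¬x1 ∨ ¬¬x3)) ∧ ¬x3
= (¬¬x1 ∨ ¬¬x1 ∧ ¬x3) ∧ ¬x3
= ¬¬x1 ∧ ¬x3
= x1 ∧ ¬x3

x1 ∧ ¬x3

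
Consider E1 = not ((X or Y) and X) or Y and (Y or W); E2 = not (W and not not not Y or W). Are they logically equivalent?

E1: not ((X or Y) and X) or Y and (Y or W)
    = not X or Y and (Y or W)
    = not X or Y
E2: not (W and not not not Y or W)
    = not (W and not Y or W)
    = not W
These differ: at W=1, X=0, Y=0, E1 = 1 but E2 = 0.

No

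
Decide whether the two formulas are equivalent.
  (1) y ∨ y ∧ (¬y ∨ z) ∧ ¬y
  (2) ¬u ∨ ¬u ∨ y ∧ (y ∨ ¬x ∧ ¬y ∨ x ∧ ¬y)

No

E1: y ∨ y ∧ (¬y ∨ z) ∧ ¬y
    = y ∨ y ∧ ¬y   (absorption)
    = y   (complement / identity)
E2: ¬u ∨ ¬u ∨ y ∧ (y ∨ ¬x ∧ ¬y ∨ x ∧ ¬y)
    = ¬u ∨ ¬u ∨ y ∧ (y ∨ ¬y)   (distribution)
    = ¬u ∨ ¬u ∨ y   (complement / identity)
    = ¬u ∨ y   (idempotence)
These differ: at u=0, x=0, y=0, z=0, E1 = 0 but E2 = 1.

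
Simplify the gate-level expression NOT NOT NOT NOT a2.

NOT NOT NOT NOT a2
= NOT NOT a2
= a2

a2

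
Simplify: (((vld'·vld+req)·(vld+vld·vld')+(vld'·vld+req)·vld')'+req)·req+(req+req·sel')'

1

(((vld'·vld+req)·(vld+vld·vld')+(vld'·vld+req)·vld')'+req)·req+(req+req·sel')'
= (((vld'·vld+req)·vld+(vld'·vld+req)·vld')'+req)·req+(req+req·sel')'
= ((vld'·vld+req)'+req)·req+(req+req·sel')'
= (req'+req)·req+(req+req·sel')'
= (req'+req)·req+req'
= req+req'
= 1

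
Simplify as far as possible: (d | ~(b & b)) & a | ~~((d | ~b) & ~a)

(d | ~(b & b)) & a | ~~((d | ~b) & ~a)
= (d | ~b) & a | ~~((d | ~b) & ~a)   — idempotence
= (d | ~b) & a | (d | ~b) & ~a   — double negation
= d | ~b   — distribution

d | ~b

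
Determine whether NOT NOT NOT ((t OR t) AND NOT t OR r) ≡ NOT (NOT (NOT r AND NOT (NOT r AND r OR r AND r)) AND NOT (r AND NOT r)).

Yes

E1: NOT NOT NOT ((t OR t) AND NOT t OR r)
    = NOT NOT NOT (t AND NOT t OR r)   [idempotence]
    = NOT NOT NOT r   [complement / identity]
    = NOT r   [double negation]
E2: NOT (NOT (NOT r AND NOT (NOT r AND r OR r AND r)) AND NOT (r AND NOT r))
    = NOT (NOT (NOT r AND NOT r) AND NOT (r AND NOT r))   [distribution]
    = NOT r AND NOT r OR r AND NOT r   [De Morgan]
    = NOT r   [distribution]
Both reduce to NOT r, so they are equivalent.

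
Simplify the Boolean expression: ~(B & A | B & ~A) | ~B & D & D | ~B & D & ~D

~B

~(B & A | B & ~A) | ~B & D & D | ~B & D & ~D
= ~B | ~B & D & D | ~B & D & ~D
= ~B | ~B & D
= ~B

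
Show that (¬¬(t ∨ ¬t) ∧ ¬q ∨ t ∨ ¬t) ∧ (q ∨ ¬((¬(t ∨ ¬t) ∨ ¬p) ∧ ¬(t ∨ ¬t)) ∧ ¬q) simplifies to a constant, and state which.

(¬¬(t ∨ ¬t) ∧ ¬q ∨ t ∨ ¬t) ∧ (q ∨ ¬((¬(t ∨ ¬t) ∨ ¬p) ∧ ¬(t ∨ ¬t)) ∧ ¬q)
= (¬¬(t ∨ ¬t) ∧ ¬q ∨ t ∨ ¬t) ∧ (q ∨ ¬¬(t ∨ ¬t) ∧ ¬q)   — absorption
= (¬¬(t ∨ ¬t) ∧ ¬q ∨ t ∨ ¬t) ∧ (q ∨ (t ∨ ¬t) ∧ ¬q)   — double negation
= ((t ∨ ¬t) ∧ ¬q ∨ t ∨ ¬t) ∧ (q ∨ (t ∨ ¬t) ∧ ¬q)   — double negation
= (t ∨ ¬t) ∧ ¬q ∨ (t ∨ ¬t) ∧ q   — distribution
= t ∨ ¬t   — distribution
= True   — complement

True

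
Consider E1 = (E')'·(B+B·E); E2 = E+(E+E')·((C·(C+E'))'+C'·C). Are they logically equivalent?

E1: (E')'·(B+B·E)
    = E·(B+B·E)   [double negation]
    = E·B   [absorption]
E2: E+(E+E')·((C·(C+E'))'+C'·C)
    = E+(E+E')·(C·(C+E'))'   [complement / identity]
    = E+(E+E')·C'   [absorption]
    = E+C'   [complement / identity]
These differ: at B=0, C=0, E=1, E1 = 0 but E2 = 1.

No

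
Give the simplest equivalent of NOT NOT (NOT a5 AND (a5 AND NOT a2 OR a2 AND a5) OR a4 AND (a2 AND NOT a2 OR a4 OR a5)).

NOT NOT (NOT a5 AND (a5 AND NOT a2 OR a2 AND a5) OR a4 AND (a2 AND NOT a2 OR a4 OR a5))
= NOT NOT (NOT a5 AND (a5 AND NOT a2 OR a2 AND a5) OR a4 AND (a4 OR a5))
= NOT NOT (NOT a5 AND a5 OR a4 AND (a4 OR a5))
= NOT a5 AND a5 OR a4 AND (a4 OR a5)
= a4 AND (a4 OR a5)
= a4

a4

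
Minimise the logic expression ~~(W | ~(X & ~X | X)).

W | ~X

~~(W | ~(X & ~X | X))
= W | ~(X & ~X | X)   [double negation]
= W | ~X   [complement / identity]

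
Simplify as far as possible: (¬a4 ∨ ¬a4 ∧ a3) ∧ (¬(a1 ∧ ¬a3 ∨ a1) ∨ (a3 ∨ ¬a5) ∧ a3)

¬a4 ∧ (¬a1 ∨ a3)

(¬a4 ∨ ¬a4 ∧ a3) ∧ (¬(a1 ∧ ¬a3 ∨ a1) ∨ (a3 ∨ ¬a5) ∧ a3)
= ¬a4 ∧ (¬(a1 ∧ ¬a3 ∨ a1) ∨ (a3 ∨ ¬a5) ∧ a3)   [absorption]
= ¬a4 ∧ (¬(a1 ∧ ¬a3 ∨ a1) ∨ a3)   [absorption]
= ¬a4 ∧ (¬a1 ∨ a3)   [absorption]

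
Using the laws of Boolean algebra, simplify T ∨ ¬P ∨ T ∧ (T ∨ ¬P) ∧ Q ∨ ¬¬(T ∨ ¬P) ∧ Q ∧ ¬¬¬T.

T ∨ ¬P ∨ T ∧ (T ∨ ¬P) ∧ Q ∨ ¬¬(T ∨ ¬P) ∧ Q ∧ ¬¬¬T
= T ∨ ¬P ∨ T ∧ (T ∨ ¬P) ∧ Q ∨ (T ∨ ¬P) ∧ Q ∧ ¬¬¬T   [double negation]
= T ∨ ¬P ∨ T ∧ (T ∨ ¬P) ∧ Q ∨ (T ∨ ¬P) ∧ Q ∧ ¬T   [double negation]
= T ∨ ¬P ∨ (T ∨ ¬P) ∧ Q   [distribution]
= T ∨ ¬P   [absorption]

T ∨ ¬P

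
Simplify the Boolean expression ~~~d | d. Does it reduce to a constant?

1

~~~d | d
= ~d | d   (double negation)
= 1   (complement)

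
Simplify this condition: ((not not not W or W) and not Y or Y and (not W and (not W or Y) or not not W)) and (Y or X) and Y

((not not not W or W) and not Y or Y and (not W and (not W or Y) or not not W)) and (Y or X) and Y
= ((not not not W or W) and not Y or Y and (not W or not not W)) and (Y or X) and Y   — absorption
= ((not W or W) and not Y or Y and (not W or not not W)) and (Y or X) and Y   — double negation
= ((not W or W) and not Y or Y and (not W or W)) and (Y or X) and Y   — double negation
= ((not W or W) and not Y or Y and (not W or W)) and Y   — absorption
= (not W or W) and Y   — distribution
= Y   — complement / identity

Y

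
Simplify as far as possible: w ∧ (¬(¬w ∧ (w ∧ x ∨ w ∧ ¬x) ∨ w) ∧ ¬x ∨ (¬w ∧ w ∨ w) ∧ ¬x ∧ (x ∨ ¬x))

w ∧ (¬(¬w ∧ (w ∧ x ∨ w ∧ ¬x) ∨ w) ∧ ¬x ∨ (¬w ∧ w ∨ w) ∧ ¬x ∧ (x ∨ ¬x))
= w ∧ (¬(¬w ∧ (w ∧ x ∨ w ∧ ¬x) ∨ w) ∧ ¬x ∨ (¬w ∧ w ∨ w) ∧ ¬x)   — complement / identity
= w ∧ (¬(¬w ∧ (w ∧ x ∨ w ∧ ¬x) ∨ w) ∧ ¬x ∨ w ∧ ¬x)   — complement / identity
= w ∧ (¬(¬w ∧ w ∨ w) ∧ ¬x ∨ w ∧ ¬x)   — distribution
= w ∧ (¬w ∧ ¬x ∨ w ∧ ¬x)   — complement / identity
= w ∧ ¬x ∧ (¬w ∨ w)   — distribution
= w ∧ ¬x   — complement / identity

w ∧ ¬x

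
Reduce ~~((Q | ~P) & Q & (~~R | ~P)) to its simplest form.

Q & (R | ~P)

~~((Q | ~P) & Q & (~~R | ~P))
= ~~(Q & (~~R | ~P))   [absorption]
= ~~(Q & (R | ~P))   [double negation]
= Q & (R | ~P)   [double negation]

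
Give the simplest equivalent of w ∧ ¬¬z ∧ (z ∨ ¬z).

w ∧ ¬¬z ∧ (z ∨ ¬z)
= w ∧ z ∧ (z ∨ ¬z)   [double negation]
= w ∧ z   [complement / identity]

w ∧ z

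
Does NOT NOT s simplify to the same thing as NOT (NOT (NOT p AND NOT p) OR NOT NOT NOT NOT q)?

E1: NOT NOT s
    = s   (double negation)
E2: NOT (NOT (NOT p AND NOT p) OR NOT NOT NOT NOT q)
    = NOT p AND NOT p AND NOT NOT NOT q   (De Morgan)
    = NOT p AND NOT NOT NOT q   (idempotence)
    = NOT p AND NOT q   (double negation)
These differ: at p=0, q=1, s=1, E1 = 1 but E2 = 0.

No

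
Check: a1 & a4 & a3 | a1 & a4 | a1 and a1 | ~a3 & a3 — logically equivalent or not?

E1: a1 & a4 & a3 | a1 & a4 | a1
    = a1 & a4 | a1   (absorption)
    = a1   (absorption)
E2: a1 | ~a3 & a3
    = a1   (complement / identity)
Both reduce to a1, so they are equivalent.

Yes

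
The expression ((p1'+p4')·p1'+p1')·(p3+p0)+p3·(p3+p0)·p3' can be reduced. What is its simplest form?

p1'·(p3+p0)

((p1'+p4')·p1'+p1')·(p3+p0)+p3·(p3+p0)·p3'
= (p1'+p1')·(p3+p0)+p3·(p3+p0)·p3'   — absorption
= (p1'+p1')·(p3+p0)+p3·p3'   — absorption
= p1'·(p3+p0)+p3·p3'   — idempotence
= p1'·(p3+p0)   — complement / identity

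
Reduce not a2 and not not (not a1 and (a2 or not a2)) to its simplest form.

not a2 and not not (not a1 and (a2 or not a2))
= not a2 and not not not a1   (complement / identity)
= not a2 and not a1   (double negation)

not a2 and not a1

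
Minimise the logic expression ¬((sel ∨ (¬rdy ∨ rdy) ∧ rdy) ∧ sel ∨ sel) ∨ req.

¬((sel ∨ (¬rdy ∨ rdy) ∧ rdy) ∧ sel ∨ sel) ∨ req
= ¬((sel ∨ rdy) ∧ sel ∨ sel) ∨ req   (complement / identity)
= ¬(sel ∨ sel) ∨ req   (absorption)
= ¬sel ∨ req   (idempotence)

¬sel ∨ req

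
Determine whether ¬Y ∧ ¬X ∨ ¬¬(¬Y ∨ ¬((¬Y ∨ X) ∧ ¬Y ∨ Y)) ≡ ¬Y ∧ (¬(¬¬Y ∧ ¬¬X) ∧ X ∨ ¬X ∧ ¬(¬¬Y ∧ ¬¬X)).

E1: ¬Y ∧ ¬X ∨ ¬¬(¬Y ∨ ¬((¬Y ∨ X) ∧ ¬Y ∨ Y))
    = ¬Y ∧ ¬X ∨ ¬¬(¬Y ∨ ¬(¬Y ∨ Y))   — absorption
    = ¬Y ∧ ¬X ∨ ¬(Y ∧ (¬Y ∨ Y))   — De Morgan
    = ¬Y ∧ ¬X ∨ ¬Y   — complement / identity
    = ¬Y   — absorption
E2: ¬Y ∧ (¬(¬¬Y ∧ ¬¬X) ∧ X ∨ ¬X ∧ ¬(¬¬Y ∧ ¬¬X))
    = ¬Y ∧ ¬(¬¬Y ∧ ¬¬X)   — distribution
    = ¬Y ∧ (¬Y ∨ ¬X)   — De Morgan
    = ¬Y   — absorption
Both reduce to ¬Y, so they are equivalent.

Yes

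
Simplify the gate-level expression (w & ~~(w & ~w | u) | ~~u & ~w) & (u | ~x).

u

(w & ~~(w & ~w | u) | ~~u & ~w) & (u | ~x)
= (w & ~~u | ~~u & ~w) & (u | ~x)   [complement / identity]
= ~~u & (u | ~x)   [distribution]
= u & (u | ~x)   [double negation]
= u   [absorption]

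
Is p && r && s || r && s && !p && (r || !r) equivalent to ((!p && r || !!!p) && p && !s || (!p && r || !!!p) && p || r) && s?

E1: p && r && s || r && s && !p && (r || !r)
    = p && r && s || r && s && !p
    = r && s
E2: ((!p && r || !!!p) && p && !s || (!p && r || !!!p) && p || r) && s
    = ((!p && r || !!!p) && p || r) && s
    = ((!p && r || !p) && p || r) && s
    = (!p && p || r) && s
    = r && s
Both reduce to r && s, so they are equivalent.

Yes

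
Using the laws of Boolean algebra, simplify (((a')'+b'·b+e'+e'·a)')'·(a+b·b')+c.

a+c

(((a')'+b'·b+e'+e'·a)')'·(a+b·b')+c
= (((a')'+b'·b+e')')'·(a+b·b')+c
= (((a')'+e')')'·(a+b·b')+c
= (((a')'+e')')'·a+c
= ((a')'+e')·a+c
= (a+e')·a+c
= a+c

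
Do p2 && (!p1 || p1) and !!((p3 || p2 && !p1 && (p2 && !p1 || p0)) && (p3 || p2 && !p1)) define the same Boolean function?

E1: p2 && (!p1 || p1)
    = p2   (complement / identity)
E2: !!((p3 || p2 && !p1 && (p2 && !p1 || p0)) && (p3 || p2 && !p1))
    = !!((p3 || p2 && !p1) && (p3 || p2 && !p1))   (absorption)
    = (p3 || p2 && !p1) && (p3 || p2 && !p1)   (double negation)
    = p3 || p2 && !p1   (idempotence)
These differ: at p0=0, p1=1, p2=0, p3=1, E1 = 0 but E2 = 1.

No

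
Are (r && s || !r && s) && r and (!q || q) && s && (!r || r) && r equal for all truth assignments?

E1: (r && s || !r && s) && r
    = s && r   (distribution)
E2: (!q || q) && s && (!r || r) && r
    = s && (!r || r) && r   (complement / identity)
    = s && r   (complement / identity)
Both reduce to s && r, so they are equivalent.

Yes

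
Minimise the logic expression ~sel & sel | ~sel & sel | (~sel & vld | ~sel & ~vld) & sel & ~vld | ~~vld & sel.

~sel & sel | ~sel & sel | (~sel & vld | ~sel & ~vld) & sel & ~vld | ~~vld & sel
= ~sel & sel | ~sel & sel | ~sel & sel & ~vld | ~~vld & sel   — distribution
= ~sel & sel | ~sel & sel & ~vld | ~~vld & sel   — idempotence
= ~sel & sel | ~~vld & sel   — absorption
= ~~vld & sel   — complement / identity
= vld & sel   — double negation

vld & sel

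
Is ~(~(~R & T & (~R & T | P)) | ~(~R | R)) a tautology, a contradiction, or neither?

neither

~(~(~R & T & (~R & T | P)) | ~(~R | R))
= ~R & T & (~R & T | P) & (~R | R)   (De Morgan)
= ~R & T & (~R & T | P)   (complement / identity)
= ~R & T   (absorption)
This depends on R, T, so it is not a constant.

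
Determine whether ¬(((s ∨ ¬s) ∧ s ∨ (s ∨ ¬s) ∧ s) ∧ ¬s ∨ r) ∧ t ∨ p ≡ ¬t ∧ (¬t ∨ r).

No

E1: ¬(((s ∨ ¬s) ∧ s ∨ (s ∨ ¬s) ∧ s) ∧ ¬s ∨ r) ∧ t ∨ p
    = ¬((s ∨ ¬s) ∧ s ∧ ¬s ∨ r) ∧ t ∨ p
    = ¬(s ∧ ¬s ∨ r) ∧ t ∨ p
    = ¬r ∧ t ∨ p
E2: ¬t ∧ (¬t ∨ r)
    = ¬t
These differ: at p=0, r=1, s=0, t=0, E1 = 0 but E2 = 1.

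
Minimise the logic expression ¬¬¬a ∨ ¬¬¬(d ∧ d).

¬¬¬a ∨ ¬¬¬(d ∧ d)
= ¬¬¬a ∨ ¬(d ∧ d)
= ¬a ∨ ¬(d ∧ d)
= ¬a ∨ ¬d

¬a ∨ ¬d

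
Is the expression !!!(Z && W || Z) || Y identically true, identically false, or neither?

neither

!!!(Z && W || Z) || Y
= !!!Z || Y   (absorption)
= !Z || Y   (double negation)
This depends on Y, Z, so it is not a constant.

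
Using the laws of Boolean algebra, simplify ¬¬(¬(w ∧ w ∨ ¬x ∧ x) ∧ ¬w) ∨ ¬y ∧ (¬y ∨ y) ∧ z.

¬¬(¬(w ∧ w ∨ ¬x ∧ x) ∧ ¬w) ∨ ¬y ∧ (¬y ∨ y) ∧ z
= ¬(w ∧ w ∨ ¬x ∧ x ∨ w) ∨ ¬y ∧ (¬y ∨ y) ∧ z   [De Morgan]
= ¬(w ∧ w ∨ w) ∨ ¬y ∧ (¬y ∨ y) ∧ z   [complement / identity]
= ¬(w ∧ w ∨ w) ∨ ¬y ∧ z   [complement / identity]
= ¬(w ∨ w) ∨ ¬y ∧ z   [idempotence]
= ¬w ∨ ¬y ∧ z   [idempotence]

¬w ∨ ¬y ∧ z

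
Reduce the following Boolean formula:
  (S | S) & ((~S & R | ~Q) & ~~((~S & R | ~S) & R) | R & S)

(S | S) & ((~S & R | ~Q) & ~~((~S & R | ~S) & R) | R & S)
= (S | S) & ((~S & R | ~Q) & ~~(~S & R) | R & S)   [absorption]
= (S | S) & ((~S & R | ~Q) & ~S & R | R & S)   [double negation]
= S & ((~S & R | ~Q) & ~S & R | R & S)   [idempotence]
= S & (~S & R | R & S)   [absorption]
= S & R   [distribution]

S & R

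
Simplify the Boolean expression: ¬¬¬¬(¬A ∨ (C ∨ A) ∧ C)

¬¬¬¬(¬A ∨ (C ∨ A) ∧ C)
= ¬¬(¬A ∨ (C ∨ A) ∧ C)   (double negation)
= ¬A ∨ (C ∨ A) ∧ C   (double negation)
= ¬A ∨ C   (absorption)

¬A ∨ C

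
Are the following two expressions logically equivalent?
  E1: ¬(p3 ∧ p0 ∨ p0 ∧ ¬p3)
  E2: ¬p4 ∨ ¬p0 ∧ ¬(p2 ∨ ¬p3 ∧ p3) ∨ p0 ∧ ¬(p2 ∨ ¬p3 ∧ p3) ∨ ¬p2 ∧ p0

No

E1: ¬(p3 ∧ p0 ∨ p0 ∧ ¬p3)
    = ¬p0   [distribution]
E2: ¬p4 ∨ ¬p0 ∧ ¬(p2 ∨ ¬p3 ∧ p3) ∨ p0 ∧ ¬(p2 ∨ ¬p3 ∧ p3) ∨ ¬p2 ∧ p0
    = ¬p4 ∨ ¬(p2 ∨ ¬p3 ∧ p3) ∨ ¬p2 ∧ p0   [distribution]
    = ¬p4 ∨ ¬p2 ∨ ¬p2 ∧ p0   [complement / identity]
    = ¬p4 ∨ ¬p2   [absorption]
These differ: at p0=1, p2=1, p3=0, p4=0, E1 = 0 but E2 = 1.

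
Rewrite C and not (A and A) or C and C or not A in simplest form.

C or not A

C and not (A and A) or C and C or not A
= C and not (A and A) or C or not A   [idempotence]
= C and not A or C or not A   [idempotence]
= C or not A   [absorption]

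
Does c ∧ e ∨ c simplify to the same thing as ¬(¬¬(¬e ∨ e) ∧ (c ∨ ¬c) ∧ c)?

E1: c ∧ e ∨ c
    = c   — absorption
E2: ¬(¬¬(¬e ∨ e) ∧ (c ∨ ¬c) ∧ c)
    = ¬((¬e ∨ e) ∧ (c ∨ ¬c) ∧ c)   — double negation
    = ¬((c ∨ ¬c) ∧ c)   — complement / identity
    = ¬c   — complement / identity
These differ: at c=0, e=0, E1 = 0 but E2 = 1.

No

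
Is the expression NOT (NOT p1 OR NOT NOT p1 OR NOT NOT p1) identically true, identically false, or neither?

identically false

NOT (NOT p1 OR NOT NOT p1 OR NOT NOT p1)
= NOT (NOT p1 OR NOT NOT p1)
= p1 AND NOT p1
= FALSE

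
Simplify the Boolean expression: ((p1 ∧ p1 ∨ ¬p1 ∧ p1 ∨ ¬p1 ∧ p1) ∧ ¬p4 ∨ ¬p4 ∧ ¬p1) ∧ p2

¬p4 ∧ p2

((p1 ∧ p1 ∨ ¬p1 ∧ p1 ∨ ¬p1 ∧ p1) ∧ ¬p4 ∨ ¬p4 ∧ ¬p1) ∧ p2
= ((p1 ∧ p1 ∨ ¬p1 ∧ p1) ∧ ¬p4 ∨ ¬p4 ∧ ¬p1) ∧ p2   [idempotence]
= (p1 ∧ p1 ∨ ¬p1 ∧ p1 ∨ ¬p1) ∧ ¬p4 ∧ p2   [distribution]
= (p1 ∨ ¬p1) ∧ ¬p4 ∧ p2   [distribution]
= ¬p4 ∧ p2   [complement / identity]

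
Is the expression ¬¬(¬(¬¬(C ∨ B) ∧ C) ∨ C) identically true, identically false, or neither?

¬¬(¬(¬¬(C ∨ B) ∧ C) ∨ C)
= ¬(¬¬(C ∨ B) ∧ C) ∨ C
= ¬((C ∨ B) ∧ C) ∨ C
= ¬C ∨ C
= True

identically true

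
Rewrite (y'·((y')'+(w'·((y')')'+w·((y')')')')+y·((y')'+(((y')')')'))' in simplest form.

(y'·((y')'+(w'·((y')')'+w·((y')')')')+y·((y')'+(((y')')')'))'
= (y'·((y')'+(((y')')')')+y·((y')'+(((y')')')'))'
= ((y')'+(((y')')')')'
= ((y')'+(y')')'
= ((y')')'
= y'

y'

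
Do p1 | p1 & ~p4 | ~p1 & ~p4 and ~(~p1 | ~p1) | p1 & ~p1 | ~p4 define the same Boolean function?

Yes

E1: p1 | p1 & ~p4 | ~p1 & ~p4
    = p1 | (p1 | ~p1) & ~p4
    = p1 | ~p4
E2: ~(~p1 | ~p1) | p1 & ~p1 | ~p4
    = p1 & p1 | p1 & ~p1 | ~p4
    = p1 | ~p4
Both reduce to p1 | ~p4, so they are equivalent.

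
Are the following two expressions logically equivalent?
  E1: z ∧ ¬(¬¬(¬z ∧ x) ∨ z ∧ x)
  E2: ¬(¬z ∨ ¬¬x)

Yes

E1: z ∧ ¬(¬¬(¬z ∧ x) ∨ z ∧ x)
    = z ∧ ¬(¬z ∧ x ∨ z ∧ x)   (double negation)
    = z ∧ ¬x   (distribution)
E2: ¬(¬z ∨ ¬¬x)
    = z ∧ ¬x   (De Morgan)
Both reduce to z ∧ ¬x, so they are equivalent.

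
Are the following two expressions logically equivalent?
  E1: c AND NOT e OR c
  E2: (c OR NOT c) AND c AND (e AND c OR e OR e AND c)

No

E1: c AND NOT e OR c
    = c
E2: (c OR NOT c) AND c AND (e AND c OR e OR e AND c)
    = (c OR NOT c) AND c AND (e OR e AND c)
    = (c OR NOT c) AND c AND e
    = c AND e
These differ: at c=1, e=0, E1 = 1 but E2 = 0.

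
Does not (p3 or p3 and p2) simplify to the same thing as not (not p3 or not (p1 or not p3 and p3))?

No

E1: not (p3 or p3 and p2)
    = not p3   [absorption]
E2: not (not p3 or not (p1 or not p3 and p3))
    = p3 and (p1 or not p3 and p3)   [De Morgan]
    = p3 and p1   [complement / identity]
These differ: at p1=1, p2=0, p3=0, E1 = 1 but E2 = 0.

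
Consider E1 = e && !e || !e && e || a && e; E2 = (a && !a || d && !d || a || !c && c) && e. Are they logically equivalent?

E1: e && !e || !e && e || a && e
    = e && !e || a && e   (complement / identity)
    = a && e   (complement / identity)
E2: (a && !a || d && !d || a || !c && c) && e
    = (a && !a || a || !c && c) && e   (complement / identity)
    = (a || !c && c) && e   (complement / identity)
    = a && e   (complement / identity)
Both reduce to a && e, so they are equivalent.

Yes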